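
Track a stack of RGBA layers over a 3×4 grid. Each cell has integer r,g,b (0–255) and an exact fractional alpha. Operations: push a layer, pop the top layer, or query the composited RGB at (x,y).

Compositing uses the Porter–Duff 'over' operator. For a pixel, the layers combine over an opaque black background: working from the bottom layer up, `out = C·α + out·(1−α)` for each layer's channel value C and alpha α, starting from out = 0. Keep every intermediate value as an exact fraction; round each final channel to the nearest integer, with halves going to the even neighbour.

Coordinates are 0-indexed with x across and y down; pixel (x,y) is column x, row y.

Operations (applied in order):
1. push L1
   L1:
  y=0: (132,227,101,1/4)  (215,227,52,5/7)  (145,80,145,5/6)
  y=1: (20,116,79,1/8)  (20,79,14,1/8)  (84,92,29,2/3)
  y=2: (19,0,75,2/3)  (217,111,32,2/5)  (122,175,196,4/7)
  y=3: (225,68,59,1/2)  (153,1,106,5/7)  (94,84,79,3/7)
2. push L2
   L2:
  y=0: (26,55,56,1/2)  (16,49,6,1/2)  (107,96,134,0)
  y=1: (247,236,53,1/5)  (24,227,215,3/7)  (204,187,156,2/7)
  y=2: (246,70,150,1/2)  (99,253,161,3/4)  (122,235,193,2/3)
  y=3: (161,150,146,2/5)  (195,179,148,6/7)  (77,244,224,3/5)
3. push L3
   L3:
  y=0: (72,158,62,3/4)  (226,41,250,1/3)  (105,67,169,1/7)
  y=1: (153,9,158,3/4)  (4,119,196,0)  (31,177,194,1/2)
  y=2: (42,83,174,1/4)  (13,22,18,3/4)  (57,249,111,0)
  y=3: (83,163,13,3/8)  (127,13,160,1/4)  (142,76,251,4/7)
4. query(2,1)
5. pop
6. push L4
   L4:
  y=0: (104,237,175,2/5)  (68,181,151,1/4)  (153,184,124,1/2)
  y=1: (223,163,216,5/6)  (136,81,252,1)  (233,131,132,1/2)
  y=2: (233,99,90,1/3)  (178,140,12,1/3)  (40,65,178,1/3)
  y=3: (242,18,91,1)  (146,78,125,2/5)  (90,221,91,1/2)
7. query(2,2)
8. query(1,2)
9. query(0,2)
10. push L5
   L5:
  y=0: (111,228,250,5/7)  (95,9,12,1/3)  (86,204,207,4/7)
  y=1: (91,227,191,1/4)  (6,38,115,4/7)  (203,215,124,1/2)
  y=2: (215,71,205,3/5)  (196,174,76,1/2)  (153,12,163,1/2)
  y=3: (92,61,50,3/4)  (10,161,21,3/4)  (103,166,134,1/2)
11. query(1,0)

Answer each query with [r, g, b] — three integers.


at x=2,y=1 over L1,L2,L3:
after L1 α=2/3: [56, 184/3, 58/3]
after L2 α=2/7: [688/7, 2042/21, 1226/21]
after L3 α=1/2: [905/14, 5759/42, 2650/21]
= [65, 137, 126]

(2,2) stack=L1,L2,L4; from [0,0,0]:
+L1 (α=4/7) → [488/7, 100, 112]
+L2 (α=2/3) → [732/7, 190, 166]
+L4 (α=1/3) → [1744/21, 445/3, 170]
→ [83, 148, 170]

at x=1,y=2 over L1,L2,L4:
+L1 (α=2/5) → [434/5, 222/5, 64/5]
+L2 (α=3/4) → [1919/20, 4017/20, 2479/20]
+L4 (α=1/3) → [1233/10, 5417/30, 2599/30]
rounded: [123, 181, 87]

(0,2) stack=L1,L2,L4; from [0,0,0]:
after L1 α=2/3: [38/3, 0, 50]
after L2 α=1/2: [388/3, 35, 100]
after L4 α=1/3: [1475/9, 169/3, 290/3]
→ [164, 56, 97]

query (1,0) [L1,L2,L4,L5] — begin 0,0,0
+L1 (α=5/7) → [1075/7, 1135/7, 260/7]
+L2 (α=1/2) → [1187/14, 739/7, 151/7]
+L4 (α=1/4) → [4513/56, 871/7, 755/14]
+L5 (α=1/3) → [2391/28, 1805/21, 839/21]
rounded: [85, 86, 40]


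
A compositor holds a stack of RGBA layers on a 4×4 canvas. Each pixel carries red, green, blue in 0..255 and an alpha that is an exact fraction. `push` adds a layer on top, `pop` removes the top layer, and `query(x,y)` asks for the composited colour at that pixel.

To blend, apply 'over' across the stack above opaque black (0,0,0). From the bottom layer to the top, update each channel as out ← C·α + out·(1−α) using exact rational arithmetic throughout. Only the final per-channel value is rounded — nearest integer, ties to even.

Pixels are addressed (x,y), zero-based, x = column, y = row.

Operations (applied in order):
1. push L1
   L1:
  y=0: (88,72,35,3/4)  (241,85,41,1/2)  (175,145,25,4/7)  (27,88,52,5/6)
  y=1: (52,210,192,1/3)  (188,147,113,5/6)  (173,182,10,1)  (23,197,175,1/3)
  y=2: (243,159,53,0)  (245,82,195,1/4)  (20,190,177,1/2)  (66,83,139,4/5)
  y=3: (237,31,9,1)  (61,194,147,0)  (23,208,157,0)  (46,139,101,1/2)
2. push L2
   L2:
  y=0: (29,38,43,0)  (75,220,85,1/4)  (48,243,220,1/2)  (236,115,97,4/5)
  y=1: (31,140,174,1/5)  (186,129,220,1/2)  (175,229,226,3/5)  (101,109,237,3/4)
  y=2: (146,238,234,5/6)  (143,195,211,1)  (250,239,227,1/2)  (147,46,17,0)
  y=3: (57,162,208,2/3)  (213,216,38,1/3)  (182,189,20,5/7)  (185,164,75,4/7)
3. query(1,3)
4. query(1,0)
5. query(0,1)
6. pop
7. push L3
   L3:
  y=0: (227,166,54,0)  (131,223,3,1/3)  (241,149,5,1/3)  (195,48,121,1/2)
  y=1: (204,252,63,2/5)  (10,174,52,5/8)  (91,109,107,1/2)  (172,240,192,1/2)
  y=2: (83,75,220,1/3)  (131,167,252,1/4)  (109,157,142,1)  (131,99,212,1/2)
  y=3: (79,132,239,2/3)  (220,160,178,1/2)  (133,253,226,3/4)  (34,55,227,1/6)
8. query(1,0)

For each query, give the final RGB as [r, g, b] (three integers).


(1,3) stack=L1,L2; from [0,0,0]:
+L1 (α=0) → [0, 0, 0]
+L2 (α=1/3) → [71, 72, 38/3]
→ [71, 72, 13]

query (1,0) [L1,L2] — begin 0,0,0
L1 α=1/2: [241/2, 85/2, 41/2]
L2 α=1/4: [873/8, 695/8, 293/8]
→ [109, 87, 37]

(0,1) stack=L1,L2; from [0,0,0]:
+L1 (α=1/3) → [52/3, 70, 64]
+L2 (α=1/5) → [301/15, 84, 86]
= [20, 84, 86]

(1,0) stack=L1,L3; from [0,0,0]:
+L1 (α=1/2) → [241/2, 85/2, 41/2]
+L3 (α=1/3) → [124, 308/3, 44/3]
→ [124, 103, 15]


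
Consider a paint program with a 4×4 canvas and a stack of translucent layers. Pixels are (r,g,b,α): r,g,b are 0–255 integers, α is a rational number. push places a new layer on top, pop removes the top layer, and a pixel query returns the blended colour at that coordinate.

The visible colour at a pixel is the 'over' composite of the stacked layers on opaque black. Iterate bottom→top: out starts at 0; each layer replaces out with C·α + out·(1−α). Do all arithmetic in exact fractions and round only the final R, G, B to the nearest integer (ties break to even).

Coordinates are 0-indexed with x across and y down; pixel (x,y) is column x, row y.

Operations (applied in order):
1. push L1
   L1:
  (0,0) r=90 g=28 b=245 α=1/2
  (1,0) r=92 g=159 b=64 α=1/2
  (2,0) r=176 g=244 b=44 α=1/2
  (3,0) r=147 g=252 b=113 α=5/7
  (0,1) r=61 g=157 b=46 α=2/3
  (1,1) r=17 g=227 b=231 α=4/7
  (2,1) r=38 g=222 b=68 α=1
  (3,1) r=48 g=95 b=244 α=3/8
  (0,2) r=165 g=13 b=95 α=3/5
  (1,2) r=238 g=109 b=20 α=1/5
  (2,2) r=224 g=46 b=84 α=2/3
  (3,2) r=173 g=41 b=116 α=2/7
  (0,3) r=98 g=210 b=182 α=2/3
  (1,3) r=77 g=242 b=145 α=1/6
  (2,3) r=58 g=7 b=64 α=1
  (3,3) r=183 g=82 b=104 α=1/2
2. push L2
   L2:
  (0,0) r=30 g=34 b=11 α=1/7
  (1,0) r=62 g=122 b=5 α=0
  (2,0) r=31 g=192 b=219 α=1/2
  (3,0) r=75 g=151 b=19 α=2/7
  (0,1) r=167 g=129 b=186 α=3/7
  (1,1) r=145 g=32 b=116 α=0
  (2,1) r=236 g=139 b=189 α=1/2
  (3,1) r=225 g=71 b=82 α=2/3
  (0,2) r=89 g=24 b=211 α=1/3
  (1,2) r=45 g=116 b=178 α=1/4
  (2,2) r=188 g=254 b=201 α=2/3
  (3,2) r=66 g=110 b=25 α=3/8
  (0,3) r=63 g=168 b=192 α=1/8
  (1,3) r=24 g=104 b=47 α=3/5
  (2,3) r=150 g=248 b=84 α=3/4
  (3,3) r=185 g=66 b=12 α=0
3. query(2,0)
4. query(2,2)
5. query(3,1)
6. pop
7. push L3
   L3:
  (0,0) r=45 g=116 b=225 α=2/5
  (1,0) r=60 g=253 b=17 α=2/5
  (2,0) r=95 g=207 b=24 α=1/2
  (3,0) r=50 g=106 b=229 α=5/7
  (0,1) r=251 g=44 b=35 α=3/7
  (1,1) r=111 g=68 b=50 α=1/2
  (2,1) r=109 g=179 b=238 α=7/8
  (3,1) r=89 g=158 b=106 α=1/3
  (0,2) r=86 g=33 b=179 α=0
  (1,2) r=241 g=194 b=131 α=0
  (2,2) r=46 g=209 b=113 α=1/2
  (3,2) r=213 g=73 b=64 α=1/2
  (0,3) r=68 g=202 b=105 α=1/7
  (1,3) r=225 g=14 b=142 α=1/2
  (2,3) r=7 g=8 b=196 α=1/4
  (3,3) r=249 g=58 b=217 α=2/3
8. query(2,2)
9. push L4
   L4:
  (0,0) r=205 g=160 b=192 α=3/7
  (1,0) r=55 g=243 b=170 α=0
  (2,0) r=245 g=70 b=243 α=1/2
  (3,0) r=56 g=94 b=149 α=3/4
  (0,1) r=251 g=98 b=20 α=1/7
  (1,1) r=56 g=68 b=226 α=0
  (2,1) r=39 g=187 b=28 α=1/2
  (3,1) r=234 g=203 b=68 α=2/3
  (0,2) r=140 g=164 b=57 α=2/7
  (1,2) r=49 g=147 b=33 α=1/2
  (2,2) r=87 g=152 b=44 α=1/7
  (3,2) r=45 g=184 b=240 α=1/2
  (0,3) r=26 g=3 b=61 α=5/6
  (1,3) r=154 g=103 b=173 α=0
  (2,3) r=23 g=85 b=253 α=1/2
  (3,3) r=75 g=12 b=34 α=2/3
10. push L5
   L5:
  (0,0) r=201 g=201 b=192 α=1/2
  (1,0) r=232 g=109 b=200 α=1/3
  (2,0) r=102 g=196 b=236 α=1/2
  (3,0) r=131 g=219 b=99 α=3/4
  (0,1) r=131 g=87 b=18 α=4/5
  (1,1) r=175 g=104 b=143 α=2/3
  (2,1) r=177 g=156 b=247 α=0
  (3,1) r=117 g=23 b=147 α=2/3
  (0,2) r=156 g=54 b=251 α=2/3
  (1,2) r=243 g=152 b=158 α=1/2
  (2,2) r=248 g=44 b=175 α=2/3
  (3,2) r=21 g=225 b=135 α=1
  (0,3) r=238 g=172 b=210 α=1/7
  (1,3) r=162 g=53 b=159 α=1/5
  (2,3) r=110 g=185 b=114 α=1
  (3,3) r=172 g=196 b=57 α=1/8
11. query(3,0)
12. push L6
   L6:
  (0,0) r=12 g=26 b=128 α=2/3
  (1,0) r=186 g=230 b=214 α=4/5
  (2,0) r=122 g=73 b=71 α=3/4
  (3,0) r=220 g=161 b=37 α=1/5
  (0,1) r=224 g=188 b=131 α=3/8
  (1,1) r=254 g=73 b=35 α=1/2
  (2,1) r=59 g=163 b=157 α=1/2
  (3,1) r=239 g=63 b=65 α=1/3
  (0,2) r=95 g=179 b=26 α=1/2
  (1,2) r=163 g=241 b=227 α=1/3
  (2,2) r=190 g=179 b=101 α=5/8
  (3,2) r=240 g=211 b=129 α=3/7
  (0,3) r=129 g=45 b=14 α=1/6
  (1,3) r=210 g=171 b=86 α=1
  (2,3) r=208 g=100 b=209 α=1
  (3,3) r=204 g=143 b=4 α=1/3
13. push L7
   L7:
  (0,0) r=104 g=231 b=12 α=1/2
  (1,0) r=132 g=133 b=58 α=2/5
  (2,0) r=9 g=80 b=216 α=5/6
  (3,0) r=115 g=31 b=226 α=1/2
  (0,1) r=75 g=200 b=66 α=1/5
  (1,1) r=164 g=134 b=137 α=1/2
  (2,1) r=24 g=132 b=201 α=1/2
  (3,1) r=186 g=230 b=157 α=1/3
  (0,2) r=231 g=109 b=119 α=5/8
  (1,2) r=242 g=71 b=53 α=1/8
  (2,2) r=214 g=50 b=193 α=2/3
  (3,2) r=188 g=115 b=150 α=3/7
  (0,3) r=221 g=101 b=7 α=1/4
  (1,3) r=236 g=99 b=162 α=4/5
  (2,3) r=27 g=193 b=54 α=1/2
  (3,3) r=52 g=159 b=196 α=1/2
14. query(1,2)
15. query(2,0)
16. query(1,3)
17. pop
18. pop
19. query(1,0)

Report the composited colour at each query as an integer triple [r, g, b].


query (2,0) [L1,L2] — begin 0,0,0
after L1 α=1/2: [88, 122, 22]
after L2 α=1/2: [119/2, 157, 241/2]
→ [60, 157, 120]

(2,2) stack=L1,L2; from [0,0,0]:
after L1 α=2/3: [448/3, 92/3, 56]
after L2 α=2/3: [1576/9, 1616/9, 458/3]
rounded: [175, 180, 153]

(3,1) stack=L1,L2; from [0,0,0]:
L1 α=3/8: [18, 285/8, 183/2]
L2 α=2/3: [156, 1421/24, 511/6]
= [156, 59, 85]

query (2,2) [L1,L3] — begin 0,0,0
after L1 α=2/3: [448/3, 92/3, 56]
after L3 α=1/2: [293/3, 719/6, 169/2]
rounded: [98, 120, 84]

(3,0) stack=L1,L3,L4,L5; from [0,0,0]:
L1 α=5/7: [105, 180, 565/7]
L3 α=5/7: [460/7, 890/7, 9145/49]
L4 α=3/4: [409/7, 716/7, 7762/49]
L5 α=3/4: [790/7, 5315/28, 22315/196]
rounded: [113, 190, 114]

(1,2) stack=L1,L3,L4,L5,L6,L7; from [0,0,0]:
+L1 (α=1/5) → [238/5, 109/5, 4]
+L3 (α=0) → [238/5, 109/5, 4]
+L4 (α=1/2) → [483/10, 422/5, 37/2]
+L5 (α=1/2) → [2913/20, 591/5, 353/4]
+L6 (α=1/3) → [4543/30, 2387/15, 269/2]
+L7 (α=1/8) → [39061/240, 8887/60, 1989/16]
= [163, 148, 124]

query (2,0) [L1,L3,L4,L5,L6,L7] — begin 0,0,0
after L1 α=1/2: [88, 122, 22]
after L3 α=1/2: [183/2, 329/2, 23]
after L4 α=1/2: [673/4, 469/4, 133]
after L5 α=1/2: [1081/8, 1253/8, 369/2]
after L6 α=3/4: [4009/32, 3005/32, 795/8]
after L7 α=5/6: [5449/192, 15805/192, 3145/16]
rounded: [28, 82, 197]

(1,3) stack=L1,L3,L4,L5,L6,L7; from [0,0,0]:
+L1 (α=1/6) → [77/6, 121/3, 145/6]
+L3 (α=1/2) → [1427/12, 163/6, 997/12]
+L4 (α=0) → [1427/12, 163/6, 997/12]
+L5 (α=1/5) → [1913/15, 97/3, 1474/15]
+L6 (α=1) → [210, 171, 86]
+L7 (α=4/5) → [1154/5, 567/5, 734/5]
→ [231, 113, 147]

at x=1,y=0 over L1,L3,L4,L5:
after L1 α=1/2: [46, 159/2, 32]
after L3 α=2/5: [258/5, 1489/10, 26]
after L4 α=0: [258/5, 1489/10, 26]
after L5 α=1/3: [1676/15, 678/5, 84]
→ [112, 136, 84]


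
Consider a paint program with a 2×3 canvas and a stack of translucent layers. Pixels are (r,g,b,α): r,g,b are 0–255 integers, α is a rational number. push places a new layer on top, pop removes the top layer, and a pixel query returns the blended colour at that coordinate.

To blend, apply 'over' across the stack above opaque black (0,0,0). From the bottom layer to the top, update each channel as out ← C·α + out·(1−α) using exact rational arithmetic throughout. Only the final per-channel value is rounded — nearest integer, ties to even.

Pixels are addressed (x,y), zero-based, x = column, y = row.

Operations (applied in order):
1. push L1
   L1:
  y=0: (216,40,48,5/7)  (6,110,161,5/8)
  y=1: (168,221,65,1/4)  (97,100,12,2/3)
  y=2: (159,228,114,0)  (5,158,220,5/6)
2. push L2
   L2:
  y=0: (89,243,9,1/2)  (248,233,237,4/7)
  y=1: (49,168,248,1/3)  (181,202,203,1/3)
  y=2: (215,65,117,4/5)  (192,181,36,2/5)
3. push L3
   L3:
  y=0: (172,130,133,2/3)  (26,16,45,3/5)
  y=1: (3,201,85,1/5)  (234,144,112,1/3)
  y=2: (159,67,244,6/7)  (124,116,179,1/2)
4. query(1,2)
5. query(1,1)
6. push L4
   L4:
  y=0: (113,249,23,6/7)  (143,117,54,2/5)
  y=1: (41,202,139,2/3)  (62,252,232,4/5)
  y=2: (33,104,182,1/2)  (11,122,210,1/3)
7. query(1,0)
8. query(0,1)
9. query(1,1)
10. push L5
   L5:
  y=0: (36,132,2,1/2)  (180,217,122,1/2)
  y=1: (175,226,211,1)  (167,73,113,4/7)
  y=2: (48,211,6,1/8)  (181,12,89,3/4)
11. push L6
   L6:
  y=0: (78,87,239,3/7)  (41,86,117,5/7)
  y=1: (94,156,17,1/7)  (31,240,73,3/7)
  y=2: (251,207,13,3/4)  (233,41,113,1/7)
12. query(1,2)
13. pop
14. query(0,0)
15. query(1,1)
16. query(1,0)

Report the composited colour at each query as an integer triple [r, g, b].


(1,2) stack=L1,L2,L3; from [0,0,0]:
L1 α=5/6: [25/6, 395/3, 550/3]
L2 α=2/5: [793/10, 757/5, 622/5]
L3 α=1/2: [2033/20, 1337/10, 1517/10]
= [102, 134, 152]

query (1,1) [L1,L2,L3] — begin 0,0,0
+L1 (α=2/3) → [194/3, 200/3, 8]
+L2 (α=1/3) → [931/9, 1006/9, 73]
+L3 (α=1/3) → [3968/27, 3308/27, 86]
rounded: [147, 123, 86]

at x=1,y=0 over L1,L2,L3,L4:
after L1 α=5/8: [15/4, 275/4, 805/8]
after L2 α=4/7: [4013/28, 4553/28, 9999/56]
after L3 α=3/5: [1021/14, 1045/14, 13779/140]
after L4 α=2/5: [7067/70, 6411/70, 56457/700]
→ [101, 92, 81]

query (0,1) [L1,L2,L3,L4] — begin 0,0,0
L1 α=1/4: [42, 221/4, 65/4]
L2 α=1/3: [133/3, 557/6, 187/2]
L3 α=1/5: [541/15, 1717/15, 459/5]
L4 α=2/3: [1771/45, 7777/45, 1849/15]
rounded: [39, 173, 123]

(1,1) stack=L1,L2,L3,L4; from [0,0,0]:
+L1 (α=2/3) → [194/3, 200/3, 8]
+L2 (α=1/3) → [931/9, 1006/9, 73]
+L3 (α=1/3) → [3968/27, 3308/27, 86]
+L4 (α=4/5) → [10664/135, 30524/135, 1014/5]
rounded: [79, 226, 203]

(1,2) stack=L1,L2,L3,L4,L5,L6; from [0,0,0]:
L1 α=5/6: [25/6, 395/3, 550/3]
L2 α=2/5: [793/10, 757/5, 622/5]
L3 α=1/2: [2033/20, 1337/10, 1517/10]
L4 α=1/3: [2143/30, 649/5, 2567/15]
L5 α=3/4: [18433/120, 829/20, 1643/15]
L6 α=1/7: [3299/20, 2897/70, 3851/35]
rounded: [165, 41, 110]

(0,0) stack=L1,L2,L3,L4,L5; from [0,0,0]:
+L1 (α=5/7) → [1080/7, 200/7, 240/7]
+L2 (α=1/2) → [1703/14, 1901/14, 303/14]
+L3 (α=2/3) → [2173/14, 1847/14, 4027/42]
+L4 (α=6/7) → [11665/98, 22763/98, 9823/294]
+L5 (α=1/2) → [15193/196, 35699/196, 10411/588]
= [78, 182, 18]

at x=1,y=1 over L1,L2,L3,L4,L5:
L1 α=2/3: [194/3, 200/3, 8]
L2 α=1/3: [931/9, 1006/9, 73]
L3 α=1/3: [3968/27, 3308/27, 86]
L4 α=4/5: [10664/135, 30524/135, 1014/5]
L5 α=4/7: [40724/315, 43664/315, 5302/35]
→ [129, 139, 151]

at x=1,y=0 over L1,L2,L3,L4,L5:
L1 α=5/8: [15/4, 275/4, 805/8]
L2 α=4/7: [4013/28, 4553/28, 9999/56]
L3 α=3/5: [1021/14, 1045/14, 13779/140]
L4 α=2/5: [7067/70, 6411/70, 56457/700]
L5 α=1/2: [19667/140, 21601/140, 141857/1400]
rounded: [140, 154, 101]


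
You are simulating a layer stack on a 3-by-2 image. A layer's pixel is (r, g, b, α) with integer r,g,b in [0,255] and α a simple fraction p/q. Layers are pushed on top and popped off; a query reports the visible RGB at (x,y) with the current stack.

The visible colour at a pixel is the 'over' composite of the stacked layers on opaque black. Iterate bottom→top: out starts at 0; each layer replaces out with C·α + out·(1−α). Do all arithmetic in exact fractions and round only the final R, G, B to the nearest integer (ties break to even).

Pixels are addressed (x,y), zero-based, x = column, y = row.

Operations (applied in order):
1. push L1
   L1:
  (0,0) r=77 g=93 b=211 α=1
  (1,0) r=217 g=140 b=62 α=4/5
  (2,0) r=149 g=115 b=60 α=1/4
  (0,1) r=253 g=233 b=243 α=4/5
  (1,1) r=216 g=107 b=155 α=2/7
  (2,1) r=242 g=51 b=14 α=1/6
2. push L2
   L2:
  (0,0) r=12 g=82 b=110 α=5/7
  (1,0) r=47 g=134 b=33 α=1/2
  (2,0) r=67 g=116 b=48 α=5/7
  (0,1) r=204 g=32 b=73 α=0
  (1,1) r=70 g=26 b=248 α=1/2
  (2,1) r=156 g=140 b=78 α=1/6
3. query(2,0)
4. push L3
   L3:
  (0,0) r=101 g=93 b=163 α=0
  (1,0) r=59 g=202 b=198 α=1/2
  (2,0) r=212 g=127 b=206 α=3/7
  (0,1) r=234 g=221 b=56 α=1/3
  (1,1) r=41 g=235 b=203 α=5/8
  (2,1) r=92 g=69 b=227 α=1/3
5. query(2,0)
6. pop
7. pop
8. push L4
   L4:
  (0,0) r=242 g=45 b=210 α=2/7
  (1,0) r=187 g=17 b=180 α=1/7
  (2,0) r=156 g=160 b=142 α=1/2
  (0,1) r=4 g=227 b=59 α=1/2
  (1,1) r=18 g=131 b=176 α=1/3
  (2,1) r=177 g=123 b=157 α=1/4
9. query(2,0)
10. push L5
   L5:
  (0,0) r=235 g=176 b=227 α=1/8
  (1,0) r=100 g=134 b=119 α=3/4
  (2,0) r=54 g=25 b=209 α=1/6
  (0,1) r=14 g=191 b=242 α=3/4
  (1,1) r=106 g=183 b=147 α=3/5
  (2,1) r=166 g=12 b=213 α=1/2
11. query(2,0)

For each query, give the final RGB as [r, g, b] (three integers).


at x=2,y=0 over L1,L2:
after L1 α=1/4: [149/4, 115/4, 15]
after L2 α=5/7: [117/2, 1275/14, 270/7]
→ [58, 91, 39]

(2,0) stack=L1,L2,L3; from [0,0,0]:
L1 α=1/4: [149/4, 115/4, 15]
L2 α=5/7: [117/2, 1275/14, 270/7]
L3 α=3/7: [870/7, 5217/49, 5406/49]
→ [124, 106, 110]

(2,0) stack=L1,L4; from [0,0,0]:
after L1 α=1/4: [149/4, 115/4, 15]
after L4 α=1/2: [773/8, 755/8, 157/2]
= [97, 94, 78]

at x=2,y=0 over L1,L4,L5:
after L1 α=1/4: [149/4, 115/4, 15]
after L4 α=1/2: [773/8, 755/8, 157/2]
after L5 α=1/6: [4297/48, 1325/16, 401/4]
→ [90, 83, 100]


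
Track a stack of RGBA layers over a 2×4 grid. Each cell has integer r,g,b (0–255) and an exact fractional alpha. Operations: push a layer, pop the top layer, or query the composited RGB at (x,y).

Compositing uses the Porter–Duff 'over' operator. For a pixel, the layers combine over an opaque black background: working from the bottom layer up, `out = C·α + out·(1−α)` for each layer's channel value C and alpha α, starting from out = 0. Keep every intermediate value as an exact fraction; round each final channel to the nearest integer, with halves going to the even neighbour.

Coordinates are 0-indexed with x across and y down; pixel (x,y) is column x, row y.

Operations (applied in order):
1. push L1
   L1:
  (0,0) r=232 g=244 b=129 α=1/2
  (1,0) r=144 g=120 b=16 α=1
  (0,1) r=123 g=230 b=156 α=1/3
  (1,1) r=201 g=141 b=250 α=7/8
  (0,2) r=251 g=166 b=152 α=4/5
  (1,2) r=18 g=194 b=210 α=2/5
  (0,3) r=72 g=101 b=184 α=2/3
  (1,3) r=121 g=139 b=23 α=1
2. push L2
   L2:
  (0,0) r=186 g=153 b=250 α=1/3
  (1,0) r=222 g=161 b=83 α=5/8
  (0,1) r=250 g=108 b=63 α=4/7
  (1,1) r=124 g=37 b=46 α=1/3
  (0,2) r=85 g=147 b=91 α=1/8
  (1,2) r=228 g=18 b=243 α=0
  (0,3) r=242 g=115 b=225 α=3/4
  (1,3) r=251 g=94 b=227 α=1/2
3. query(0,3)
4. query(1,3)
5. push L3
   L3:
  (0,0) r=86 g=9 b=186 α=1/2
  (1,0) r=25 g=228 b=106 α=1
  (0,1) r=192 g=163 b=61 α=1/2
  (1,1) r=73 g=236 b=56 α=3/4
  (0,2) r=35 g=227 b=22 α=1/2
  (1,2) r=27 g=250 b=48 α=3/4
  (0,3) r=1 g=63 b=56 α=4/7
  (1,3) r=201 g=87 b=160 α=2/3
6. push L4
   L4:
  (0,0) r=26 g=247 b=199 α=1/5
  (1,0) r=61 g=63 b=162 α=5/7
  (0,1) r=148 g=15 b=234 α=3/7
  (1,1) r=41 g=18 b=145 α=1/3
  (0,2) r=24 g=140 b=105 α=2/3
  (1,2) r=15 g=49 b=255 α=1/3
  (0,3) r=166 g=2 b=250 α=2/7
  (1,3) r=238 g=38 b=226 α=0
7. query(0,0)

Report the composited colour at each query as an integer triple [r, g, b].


(0,3) stack=L1,L2; from [0,0,0]:
L1 α=2/3: [48, 202/3, 368/3]
L2 α=3/4: [387/2, 1237/12, 2393/12]
= [194, 103, 199]

(1,3) stack=L1,L2; from [0,0,0]:
+L1 (α=1) → [121, 139, 23]
+L2 (α=1/2) → [186, 233/2, 125]
= [186, 116, 125]

query (0,0) [L1,L2,L3,L4] — begin 0,0,0
after L1 α=1/2: [116, 122, 129/2]
after L2 α=1/3: [418/3, 397/3, 379/3]
after L3 α=1/2: [338/3, 212/3, 937/6]
after L4 α=1/5: [286/3, 1589/15, 2471/15]
= [95, 106, 165]


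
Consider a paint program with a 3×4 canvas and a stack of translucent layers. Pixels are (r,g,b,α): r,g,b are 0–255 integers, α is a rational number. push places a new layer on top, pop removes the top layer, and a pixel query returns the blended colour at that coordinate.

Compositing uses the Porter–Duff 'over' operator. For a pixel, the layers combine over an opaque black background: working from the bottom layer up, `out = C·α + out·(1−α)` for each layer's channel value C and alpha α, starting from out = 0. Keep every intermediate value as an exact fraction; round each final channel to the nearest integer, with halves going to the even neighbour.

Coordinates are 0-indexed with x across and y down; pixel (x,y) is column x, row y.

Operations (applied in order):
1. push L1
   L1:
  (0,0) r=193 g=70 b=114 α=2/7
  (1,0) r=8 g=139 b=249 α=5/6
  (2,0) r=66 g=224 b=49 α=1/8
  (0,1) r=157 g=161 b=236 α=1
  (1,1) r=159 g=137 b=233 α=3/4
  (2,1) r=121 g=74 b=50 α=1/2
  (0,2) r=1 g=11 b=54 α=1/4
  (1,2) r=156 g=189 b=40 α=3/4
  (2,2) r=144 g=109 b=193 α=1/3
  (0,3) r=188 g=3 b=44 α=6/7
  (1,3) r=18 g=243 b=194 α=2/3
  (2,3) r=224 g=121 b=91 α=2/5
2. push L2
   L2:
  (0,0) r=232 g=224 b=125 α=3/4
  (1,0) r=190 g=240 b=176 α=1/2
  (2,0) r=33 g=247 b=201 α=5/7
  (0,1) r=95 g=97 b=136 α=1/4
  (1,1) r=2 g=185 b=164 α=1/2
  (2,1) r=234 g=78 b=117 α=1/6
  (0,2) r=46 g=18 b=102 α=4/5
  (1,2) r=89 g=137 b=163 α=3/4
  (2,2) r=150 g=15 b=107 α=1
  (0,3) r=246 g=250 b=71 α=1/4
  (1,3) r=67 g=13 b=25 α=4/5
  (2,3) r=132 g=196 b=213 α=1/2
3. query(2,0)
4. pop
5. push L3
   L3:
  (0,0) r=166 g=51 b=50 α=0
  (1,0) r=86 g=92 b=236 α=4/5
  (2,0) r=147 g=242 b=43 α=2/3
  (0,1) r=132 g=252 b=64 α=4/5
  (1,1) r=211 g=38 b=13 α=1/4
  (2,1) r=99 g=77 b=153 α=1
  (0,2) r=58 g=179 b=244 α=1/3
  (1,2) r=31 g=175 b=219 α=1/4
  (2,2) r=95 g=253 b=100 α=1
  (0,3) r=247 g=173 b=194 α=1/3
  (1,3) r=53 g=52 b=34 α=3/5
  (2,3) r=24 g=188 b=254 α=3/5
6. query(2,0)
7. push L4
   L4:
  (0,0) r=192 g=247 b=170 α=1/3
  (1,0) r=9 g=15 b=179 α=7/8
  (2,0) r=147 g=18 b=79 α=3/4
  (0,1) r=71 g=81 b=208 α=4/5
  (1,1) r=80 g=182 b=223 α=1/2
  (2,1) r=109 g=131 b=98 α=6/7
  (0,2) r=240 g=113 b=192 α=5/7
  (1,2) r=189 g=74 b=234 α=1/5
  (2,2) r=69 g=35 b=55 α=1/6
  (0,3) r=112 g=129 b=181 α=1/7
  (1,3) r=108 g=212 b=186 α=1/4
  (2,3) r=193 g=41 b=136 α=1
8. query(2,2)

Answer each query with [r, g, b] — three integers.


query (2,0) [L1,L2] — begin 0,0,0
+L1 (α=1/8) → [33/4, 28, 49/8]
+L2 (α=5/7) → [363/14, 1291/7, 4069/28]
rounded: [26, 184, 145]

at x=2,y=0 over L1,L3:
after L1 α=1/8: [33/4, 28, 49/8]
after L3 α=2/3: [403/4, 512/3, 737/24]
rounded: [101, 171, 31]

(2,2) stack=L1,L3,L4; from [0,0,0]:
+L1 (α=1/3) → [48, 109/3, 193/3]
+L3 (α=1) → [95, 253, 100]
+L4 (α=1/6) → [272/3, 650/3, 185/2]
= [91, 217, 92]


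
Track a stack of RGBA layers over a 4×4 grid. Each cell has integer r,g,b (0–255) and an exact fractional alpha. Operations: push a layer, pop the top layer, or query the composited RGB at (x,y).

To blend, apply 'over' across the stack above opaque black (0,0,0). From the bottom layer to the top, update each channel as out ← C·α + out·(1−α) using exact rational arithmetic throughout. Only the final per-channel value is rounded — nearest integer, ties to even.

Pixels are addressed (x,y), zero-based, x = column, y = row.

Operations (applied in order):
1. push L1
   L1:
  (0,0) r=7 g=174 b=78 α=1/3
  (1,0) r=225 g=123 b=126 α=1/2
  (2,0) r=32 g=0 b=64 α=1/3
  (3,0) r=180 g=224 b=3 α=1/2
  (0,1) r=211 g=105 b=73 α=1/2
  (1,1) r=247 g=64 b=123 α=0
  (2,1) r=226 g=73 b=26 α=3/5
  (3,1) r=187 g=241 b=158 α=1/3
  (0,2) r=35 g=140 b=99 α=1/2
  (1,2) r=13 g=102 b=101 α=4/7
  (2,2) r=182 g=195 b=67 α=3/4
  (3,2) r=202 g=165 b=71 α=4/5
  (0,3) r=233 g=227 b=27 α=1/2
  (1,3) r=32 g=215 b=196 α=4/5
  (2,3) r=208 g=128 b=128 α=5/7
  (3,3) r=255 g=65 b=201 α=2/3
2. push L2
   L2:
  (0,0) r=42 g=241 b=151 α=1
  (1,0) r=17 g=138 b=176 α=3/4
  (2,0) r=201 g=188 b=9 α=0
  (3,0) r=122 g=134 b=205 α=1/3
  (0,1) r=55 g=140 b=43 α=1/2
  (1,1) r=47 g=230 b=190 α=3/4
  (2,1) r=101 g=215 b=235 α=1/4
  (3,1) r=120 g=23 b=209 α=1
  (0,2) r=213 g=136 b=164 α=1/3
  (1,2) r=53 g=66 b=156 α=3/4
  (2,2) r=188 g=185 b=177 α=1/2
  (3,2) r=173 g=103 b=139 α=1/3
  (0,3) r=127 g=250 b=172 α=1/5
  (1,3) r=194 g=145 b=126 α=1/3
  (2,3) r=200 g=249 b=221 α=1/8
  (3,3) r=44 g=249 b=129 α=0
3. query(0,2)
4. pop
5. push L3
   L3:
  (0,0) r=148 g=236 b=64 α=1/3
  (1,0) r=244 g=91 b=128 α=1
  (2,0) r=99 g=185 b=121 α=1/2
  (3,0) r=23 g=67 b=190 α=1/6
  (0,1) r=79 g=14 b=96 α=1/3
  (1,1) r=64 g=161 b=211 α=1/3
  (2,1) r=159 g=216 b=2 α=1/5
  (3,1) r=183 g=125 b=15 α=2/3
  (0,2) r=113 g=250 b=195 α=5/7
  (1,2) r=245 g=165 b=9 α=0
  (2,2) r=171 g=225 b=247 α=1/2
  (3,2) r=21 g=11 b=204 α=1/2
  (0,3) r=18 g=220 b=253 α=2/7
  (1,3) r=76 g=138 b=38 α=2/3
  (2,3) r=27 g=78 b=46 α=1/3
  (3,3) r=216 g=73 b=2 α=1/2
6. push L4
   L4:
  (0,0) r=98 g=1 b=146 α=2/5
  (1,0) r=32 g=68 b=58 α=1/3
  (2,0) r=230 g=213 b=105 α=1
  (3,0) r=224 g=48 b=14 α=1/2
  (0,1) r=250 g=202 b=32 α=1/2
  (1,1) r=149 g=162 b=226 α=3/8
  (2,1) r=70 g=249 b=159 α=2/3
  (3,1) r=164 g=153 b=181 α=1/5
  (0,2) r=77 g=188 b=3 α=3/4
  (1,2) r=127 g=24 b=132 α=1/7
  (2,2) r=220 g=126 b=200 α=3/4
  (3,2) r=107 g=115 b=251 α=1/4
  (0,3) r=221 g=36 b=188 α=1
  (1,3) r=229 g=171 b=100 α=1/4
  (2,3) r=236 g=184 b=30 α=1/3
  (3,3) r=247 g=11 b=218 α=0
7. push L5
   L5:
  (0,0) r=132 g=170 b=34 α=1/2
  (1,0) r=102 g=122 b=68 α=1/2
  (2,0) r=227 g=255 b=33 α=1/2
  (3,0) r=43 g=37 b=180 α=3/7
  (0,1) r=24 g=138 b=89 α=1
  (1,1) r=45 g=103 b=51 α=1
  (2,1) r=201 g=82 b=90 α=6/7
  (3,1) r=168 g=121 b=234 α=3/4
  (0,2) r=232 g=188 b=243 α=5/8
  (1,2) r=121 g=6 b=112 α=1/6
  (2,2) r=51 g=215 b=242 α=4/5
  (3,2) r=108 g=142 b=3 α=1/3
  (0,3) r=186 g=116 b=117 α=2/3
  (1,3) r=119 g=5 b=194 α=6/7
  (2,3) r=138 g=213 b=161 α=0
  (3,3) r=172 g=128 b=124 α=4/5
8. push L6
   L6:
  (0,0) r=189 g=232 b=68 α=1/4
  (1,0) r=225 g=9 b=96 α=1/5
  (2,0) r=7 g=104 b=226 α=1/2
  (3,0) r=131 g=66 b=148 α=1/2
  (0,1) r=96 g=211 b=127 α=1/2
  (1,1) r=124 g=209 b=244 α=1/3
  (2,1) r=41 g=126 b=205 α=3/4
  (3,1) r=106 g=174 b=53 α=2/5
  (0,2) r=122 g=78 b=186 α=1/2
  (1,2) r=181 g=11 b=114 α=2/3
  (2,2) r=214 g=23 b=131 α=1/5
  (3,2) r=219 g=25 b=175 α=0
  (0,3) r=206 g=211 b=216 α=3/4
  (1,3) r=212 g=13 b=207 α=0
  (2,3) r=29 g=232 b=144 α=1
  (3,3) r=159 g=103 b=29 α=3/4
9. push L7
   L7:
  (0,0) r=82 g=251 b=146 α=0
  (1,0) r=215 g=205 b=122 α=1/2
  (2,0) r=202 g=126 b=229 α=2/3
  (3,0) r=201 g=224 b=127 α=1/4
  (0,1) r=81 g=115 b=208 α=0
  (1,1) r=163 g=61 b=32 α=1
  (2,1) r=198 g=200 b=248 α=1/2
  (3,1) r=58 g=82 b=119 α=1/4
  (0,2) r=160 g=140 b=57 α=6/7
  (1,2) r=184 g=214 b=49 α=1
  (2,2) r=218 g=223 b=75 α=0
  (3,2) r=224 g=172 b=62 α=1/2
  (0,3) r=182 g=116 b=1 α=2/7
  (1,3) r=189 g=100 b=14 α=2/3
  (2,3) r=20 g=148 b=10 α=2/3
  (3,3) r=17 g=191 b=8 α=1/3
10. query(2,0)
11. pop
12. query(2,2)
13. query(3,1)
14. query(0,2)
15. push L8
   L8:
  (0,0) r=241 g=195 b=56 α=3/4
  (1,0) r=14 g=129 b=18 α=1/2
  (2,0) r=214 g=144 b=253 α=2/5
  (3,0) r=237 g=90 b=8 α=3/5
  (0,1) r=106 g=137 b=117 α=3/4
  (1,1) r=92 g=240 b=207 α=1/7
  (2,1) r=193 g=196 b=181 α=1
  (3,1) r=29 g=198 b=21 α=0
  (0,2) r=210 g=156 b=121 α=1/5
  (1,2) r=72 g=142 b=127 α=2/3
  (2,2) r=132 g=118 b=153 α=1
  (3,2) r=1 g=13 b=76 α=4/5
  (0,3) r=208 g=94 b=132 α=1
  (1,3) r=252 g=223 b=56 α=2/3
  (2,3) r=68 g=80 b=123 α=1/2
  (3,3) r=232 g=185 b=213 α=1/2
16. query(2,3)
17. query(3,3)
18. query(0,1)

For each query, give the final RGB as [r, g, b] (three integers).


at x=0,y=2 over L1,L2:
+L1 (α=1/2) → [35/2, 70, 99/2]
+L2 (α=1/3) → [248/3, 92, 263/3]
→ [83, 92, 88]

query (2,0) [L1,L3,L4,L5,L6,L7] — begin 0,0,0
after L1 α=1/3: [32/3, 0, 64/3]
after L3 α=1/2: [329/6, 185/2, 427/6]
after L4 α=1: [230, 213, 105]
after L5 α=1/2: [457/2, 234, 69]
after L6 α=1/2: [471/4, 169, 295/2]
after L7 α=2/3: [2087/12, 421/3, 1211/6]
= [174, 140, 202]

query (2,2) [L1,L3,L4,L5,L6] — begin 0,0,0
+L1 (α=3/4) → [273/2, 585/4, 201/4]
+L3 (α=1/2) → [615/4, 1485/8, 1189/8]
+L4 (α=3/4) → [3255/16, 4509/32, 5989/32]
+L5 (α=4/5) → [6519/80, 32029/160, 7393/32]
+L6 (α=1/5) → [10799/100, 32949/200, 8441/40]
→ [108, 165, 211]

(3,1) stack=L1,L3,L4,L5,L6; from [0,0,0]:
L1 α=1/3: [187/3, 241/3, 158/3]
L3 α=2/3: [1285/9, 991/9, 248/9]
L4 α=1/5: [6616/45, 5341/45, 2621/45]
L5 α=3/4: [7324/45, 5419/45, 34211/180]
L6 α=2/5: [10504/75, 10639/75, 40571/300]
→ [140, 142, 135]

query (0,2) [L1,L3,L4,L5,L6] — begin 0,0,0
after L1 α=1/2: [35/2, 70, 99/2]
after L3 α=5/7: [600/7, 1390/7, 1074/7]
after L4 α=3/4: [2217/28, 2669/14, 1137/28]
after L5 α=5/8: [39131/224, 21167/112, 37431/224]
after L6 α=1/2: [66459/448, 29903/224, 79095/448]
rounded: [148, 133, 177]

query (2,3) [L1,L3,L4,L5,L6,L8] — begin 0,0,0
after L1 α=5/7: [1040/7, 640/7, 640/7]
after L3 α=1/3: [2269/21, 1826/21, 534/7]
after L4 α=1/3: [9494/63, 7516/63, 426/7]
after L5 α=0: [9494/63, 7516/63, 426/7]
after L6 α=1: [29, 232, 144]
after L8 α=1/2: [97/2, 156, 267/2]
= [48, 156, 134]

query (3,3) [L1,L3,L4,L5,L6,L8] — begin 0,0,0
L1 α=2/3: [170, 130/3, 134]
L3 α=1/2: [193, 349/6, 68]
L4 α=0: [193, 349/6, 68]
L5 α=4/5: [881/5, 3421/30, 564/5]
L6 α=3/4: [1633/10, 12691/120, 999/20]
L8 α=1/2: [3953/20, 34891/240, 5259/40]
rounded: [198, 145, 131]

at x=0,y=1 over L1,L3,L4,L5,L6,L8:
after L1 α=1/2: [211/2, 105/2, 73/2]
after L3 α=1/3: [290/3, 119/3, 169/3]
after L4 α=1/2: [520/3, 725/6, 265/6]
after L5 α=1: [24, 138, 89]
after L6 α=1/2: [60, 349/2, 108]
after L8 α=3/4: [189/2, 1171/8, 459/4]
rounded: [94, 146, 115]


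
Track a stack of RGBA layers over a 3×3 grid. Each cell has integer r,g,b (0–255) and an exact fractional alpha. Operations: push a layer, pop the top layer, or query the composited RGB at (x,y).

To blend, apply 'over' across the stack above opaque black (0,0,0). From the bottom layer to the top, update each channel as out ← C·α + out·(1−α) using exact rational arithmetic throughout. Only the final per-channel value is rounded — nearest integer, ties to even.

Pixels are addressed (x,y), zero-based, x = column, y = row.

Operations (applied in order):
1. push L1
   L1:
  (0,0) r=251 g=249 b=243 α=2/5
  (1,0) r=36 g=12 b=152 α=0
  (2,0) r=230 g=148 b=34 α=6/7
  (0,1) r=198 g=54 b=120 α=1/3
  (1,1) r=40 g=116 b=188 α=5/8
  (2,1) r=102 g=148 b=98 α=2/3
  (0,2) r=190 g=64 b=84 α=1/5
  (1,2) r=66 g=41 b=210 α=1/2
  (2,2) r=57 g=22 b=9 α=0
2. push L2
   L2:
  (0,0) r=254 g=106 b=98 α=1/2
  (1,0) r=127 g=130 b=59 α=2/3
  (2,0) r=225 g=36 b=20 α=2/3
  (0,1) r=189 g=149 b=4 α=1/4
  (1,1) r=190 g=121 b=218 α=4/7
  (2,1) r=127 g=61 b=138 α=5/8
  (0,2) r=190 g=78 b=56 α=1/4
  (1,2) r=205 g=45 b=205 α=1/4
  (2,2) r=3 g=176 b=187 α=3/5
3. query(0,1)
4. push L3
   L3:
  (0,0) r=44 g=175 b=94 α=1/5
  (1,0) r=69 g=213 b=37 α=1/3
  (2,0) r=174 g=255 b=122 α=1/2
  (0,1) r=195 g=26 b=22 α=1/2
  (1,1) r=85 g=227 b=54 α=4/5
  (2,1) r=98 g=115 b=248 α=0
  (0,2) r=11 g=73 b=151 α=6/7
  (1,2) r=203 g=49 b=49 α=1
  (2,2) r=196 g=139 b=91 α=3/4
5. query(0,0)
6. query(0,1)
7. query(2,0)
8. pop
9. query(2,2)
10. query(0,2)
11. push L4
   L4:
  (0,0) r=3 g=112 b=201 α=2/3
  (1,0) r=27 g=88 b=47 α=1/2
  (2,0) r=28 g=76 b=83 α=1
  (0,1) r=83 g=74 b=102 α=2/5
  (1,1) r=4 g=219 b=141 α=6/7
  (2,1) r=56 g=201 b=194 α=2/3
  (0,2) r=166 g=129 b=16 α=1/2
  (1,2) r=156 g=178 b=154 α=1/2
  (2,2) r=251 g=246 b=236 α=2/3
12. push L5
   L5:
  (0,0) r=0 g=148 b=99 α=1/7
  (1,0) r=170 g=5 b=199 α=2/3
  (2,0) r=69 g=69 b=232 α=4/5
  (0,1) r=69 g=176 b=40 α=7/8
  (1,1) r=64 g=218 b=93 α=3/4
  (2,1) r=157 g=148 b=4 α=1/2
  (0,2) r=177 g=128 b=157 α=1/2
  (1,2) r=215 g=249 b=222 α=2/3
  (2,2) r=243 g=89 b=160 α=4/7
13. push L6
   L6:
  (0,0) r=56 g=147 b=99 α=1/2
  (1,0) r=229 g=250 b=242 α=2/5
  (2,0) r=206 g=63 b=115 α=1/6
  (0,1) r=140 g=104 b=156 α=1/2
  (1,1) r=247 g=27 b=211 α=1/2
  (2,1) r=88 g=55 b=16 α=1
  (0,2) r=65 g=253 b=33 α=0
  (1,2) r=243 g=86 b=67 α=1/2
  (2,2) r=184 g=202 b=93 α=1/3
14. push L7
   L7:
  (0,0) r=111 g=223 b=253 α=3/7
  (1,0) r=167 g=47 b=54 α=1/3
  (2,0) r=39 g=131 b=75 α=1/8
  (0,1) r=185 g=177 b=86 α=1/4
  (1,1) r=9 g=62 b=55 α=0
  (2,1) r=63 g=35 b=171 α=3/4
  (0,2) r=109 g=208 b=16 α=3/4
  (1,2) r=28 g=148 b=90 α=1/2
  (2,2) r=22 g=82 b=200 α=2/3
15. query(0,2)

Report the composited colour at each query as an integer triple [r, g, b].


at x=0,y=1 over L1,L2:
after L1 α=1/3: [66, 18, 40]
after L2 α=1/4: [387/4, 203/4, 31]
→ [97, 51, 31]

query (0,0) [L1,L2,L3] — begin 0,0,0
+L1 (α=2/5) → [502/5, 498/5, 486/5]
+L2 (α=1/2) → [886/5, 514/5, 488/5]
+L3 (α=1/5) → [3764/25, 2931/25, 2422/25]
rounded: [151, 117, 97]

query (0,1) [L1,L2,L3] — begin 0,0,0
after L1 α=1/3: [66, 18, 40]
after L2 α=1/4: [387/4, 203/4, 31]
after L3 α=1/2: [1167/8, 307/8, 53/2]
= [146, 38, 26]

query (2,0) [L1,L2,L3] — begin 0,0,0
L1 α=6/7: [1380/7, 888/7, 204/7]
L2 α=2/3: [1510/7, 464/7, 484/21]
L3 α=1/2: [1364/7, 2249/14, 1523/21]
rounded: [195, 161, 73]

query (2,2) [L1,L2] — begin 0,0,0
after L1 α=0: [0, 0, 0]
after L2 α=3/5: [9/5, 528/5, 561/5]
rounded: [2, 106, 112]

at x=0,y=2 over L1,L2:
+L1 (α=1/5) → [38, 64/5, 84/5]
+L2 (α=1/4) → [76, 291/10, 133/5]
= [76, 29, 27]

query (0,2) [L1,L2,L4,L5,L6,L7] — begin 0,0,0
+L1 (α=1/5) → [38, 64/5, 84/5]
+L2 (α=1/4) → [76, 291/10, 133/5]
+L4 (α=1/2) → [121, 1581/20, 213/10]
+L5 (α=1/2) → [149, 4141/40, 1783/20]
+L6 (α=0) → [149, 4141/40, 1783/20]
+L7 (α=3/4) → [119, 29101/160, 2743/80]
→ [119, 182, 34]


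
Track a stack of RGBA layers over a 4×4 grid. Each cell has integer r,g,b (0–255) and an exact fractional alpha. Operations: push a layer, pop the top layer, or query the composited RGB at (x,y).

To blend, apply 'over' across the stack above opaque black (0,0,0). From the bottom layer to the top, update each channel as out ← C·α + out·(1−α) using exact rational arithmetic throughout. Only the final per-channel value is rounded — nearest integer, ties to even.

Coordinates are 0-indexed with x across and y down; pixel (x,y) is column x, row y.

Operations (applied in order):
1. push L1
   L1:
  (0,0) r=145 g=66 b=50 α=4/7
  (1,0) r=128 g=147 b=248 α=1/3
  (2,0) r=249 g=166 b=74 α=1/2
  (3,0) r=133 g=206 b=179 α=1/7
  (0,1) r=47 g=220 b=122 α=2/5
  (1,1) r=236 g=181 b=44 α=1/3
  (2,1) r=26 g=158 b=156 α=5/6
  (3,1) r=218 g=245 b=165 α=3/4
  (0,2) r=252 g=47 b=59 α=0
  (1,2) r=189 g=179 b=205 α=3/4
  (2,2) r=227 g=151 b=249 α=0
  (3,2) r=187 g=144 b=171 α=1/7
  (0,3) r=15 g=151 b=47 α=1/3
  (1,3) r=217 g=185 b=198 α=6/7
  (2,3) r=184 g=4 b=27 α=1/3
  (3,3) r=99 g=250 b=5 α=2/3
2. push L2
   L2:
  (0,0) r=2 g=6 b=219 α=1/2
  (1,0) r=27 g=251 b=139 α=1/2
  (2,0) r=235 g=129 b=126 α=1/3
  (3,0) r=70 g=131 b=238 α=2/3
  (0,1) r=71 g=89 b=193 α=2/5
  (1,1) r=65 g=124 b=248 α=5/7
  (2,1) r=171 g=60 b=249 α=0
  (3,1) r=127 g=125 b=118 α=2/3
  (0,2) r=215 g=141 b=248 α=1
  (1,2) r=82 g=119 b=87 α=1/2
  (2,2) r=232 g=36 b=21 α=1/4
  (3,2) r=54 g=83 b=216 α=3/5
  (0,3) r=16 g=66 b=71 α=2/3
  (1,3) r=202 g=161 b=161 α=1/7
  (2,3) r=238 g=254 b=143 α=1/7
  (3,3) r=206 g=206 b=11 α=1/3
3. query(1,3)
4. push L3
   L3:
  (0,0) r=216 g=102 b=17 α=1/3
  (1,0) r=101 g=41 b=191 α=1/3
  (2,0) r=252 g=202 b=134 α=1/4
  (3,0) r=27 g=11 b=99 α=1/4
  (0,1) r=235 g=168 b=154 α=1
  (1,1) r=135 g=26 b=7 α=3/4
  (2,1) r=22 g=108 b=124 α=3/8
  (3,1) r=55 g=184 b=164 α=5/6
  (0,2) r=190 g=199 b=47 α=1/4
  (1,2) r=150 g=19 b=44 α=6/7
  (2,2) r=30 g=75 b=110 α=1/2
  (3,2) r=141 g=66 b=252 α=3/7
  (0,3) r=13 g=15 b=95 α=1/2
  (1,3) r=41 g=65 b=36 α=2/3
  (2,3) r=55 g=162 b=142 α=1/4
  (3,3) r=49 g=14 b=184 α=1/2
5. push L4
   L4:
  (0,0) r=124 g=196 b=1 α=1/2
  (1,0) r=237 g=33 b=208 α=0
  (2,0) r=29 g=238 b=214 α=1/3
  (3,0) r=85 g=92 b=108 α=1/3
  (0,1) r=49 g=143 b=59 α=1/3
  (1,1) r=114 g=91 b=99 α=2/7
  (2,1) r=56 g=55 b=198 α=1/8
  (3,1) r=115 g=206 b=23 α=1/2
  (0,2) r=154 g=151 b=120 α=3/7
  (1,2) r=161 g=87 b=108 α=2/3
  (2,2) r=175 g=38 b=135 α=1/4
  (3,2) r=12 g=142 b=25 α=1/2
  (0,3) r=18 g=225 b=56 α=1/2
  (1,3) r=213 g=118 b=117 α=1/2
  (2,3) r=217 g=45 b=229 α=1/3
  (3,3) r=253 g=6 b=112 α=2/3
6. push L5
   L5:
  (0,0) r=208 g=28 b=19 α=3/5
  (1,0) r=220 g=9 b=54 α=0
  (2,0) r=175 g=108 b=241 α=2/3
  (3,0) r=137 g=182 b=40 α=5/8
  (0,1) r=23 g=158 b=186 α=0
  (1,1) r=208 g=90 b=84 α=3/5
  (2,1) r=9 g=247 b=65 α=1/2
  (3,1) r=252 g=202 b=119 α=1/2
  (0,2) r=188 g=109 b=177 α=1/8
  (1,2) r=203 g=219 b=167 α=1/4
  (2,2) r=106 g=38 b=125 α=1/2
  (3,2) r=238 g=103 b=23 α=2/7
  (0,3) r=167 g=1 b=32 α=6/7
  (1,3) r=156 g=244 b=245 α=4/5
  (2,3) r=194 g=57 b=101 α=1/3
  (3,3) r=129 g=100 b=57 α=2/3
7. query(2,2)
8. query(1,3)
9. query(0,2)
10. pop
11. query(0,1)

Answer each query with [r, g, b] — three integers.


at x=1,y=3 over L1,L2:
+L1 (α=6/7) → [186, 1110/7, 1188/7]
+L2 (α=1/7) → [1318/7, 7787/49, 8255/49]
→ [188, 159, 168]

query (2,2) [L1,L2,L3,L4,L5] — begin 0,0,0
L1 α=0: [0, 0, 0]
L2 α=1/4: [58, 9, 21/4]
L3 α=1/2: [44, 42, 461/8]
L4 α=1/4: [307/4, 41, 2463/32]
L5 α=1/2: [731/8, 79/2, 6463/64]
= [91, 40, 101]

(1,3) stack=L1,L2,L3,L4,L5; from [0,0,0]:
after L1 α=6/7: [186, 1110/7, 1188/7]
after L2 α=1/7: [1318/7, 7787/49, 8255/49]
after L3 α=2/3: [1892/21, 4719/49, 11783/147]
after L4 α=1/2: [6365/42, 10501/98, 14491/147]
after L5 α=4/5: [32573/210, 106149/490, 158551/735]
rounded: [155, 217, 216]

at x=0,y=2 over L1,L2,L3,L4,L5:
+L1 (α=0) → [0, 0, 0]
+L2 (α=1) → [215, 141, 248]
+L3 (α=1/4) → [835/4, 311/2, 791/4]
+L4 (α=3/7) → [1297/7, 1075/7, 1151/7]
+L5 (α=1/8) → [1485/8, 148, 166]
→ [186, 148, 166]

(0,1) stack=L1,L2,L3,L4; from [0,0,0]:
after L1 α=2/5: [94/5, 88, 244/5]
after L2 α=2/5: [992/25, 442/5, 2662/25]
after L3 α=1: [235, 168, 154]
after L4 α=1/3: [173, 479/3, 367/3]
rounded: [173, 160, 122]


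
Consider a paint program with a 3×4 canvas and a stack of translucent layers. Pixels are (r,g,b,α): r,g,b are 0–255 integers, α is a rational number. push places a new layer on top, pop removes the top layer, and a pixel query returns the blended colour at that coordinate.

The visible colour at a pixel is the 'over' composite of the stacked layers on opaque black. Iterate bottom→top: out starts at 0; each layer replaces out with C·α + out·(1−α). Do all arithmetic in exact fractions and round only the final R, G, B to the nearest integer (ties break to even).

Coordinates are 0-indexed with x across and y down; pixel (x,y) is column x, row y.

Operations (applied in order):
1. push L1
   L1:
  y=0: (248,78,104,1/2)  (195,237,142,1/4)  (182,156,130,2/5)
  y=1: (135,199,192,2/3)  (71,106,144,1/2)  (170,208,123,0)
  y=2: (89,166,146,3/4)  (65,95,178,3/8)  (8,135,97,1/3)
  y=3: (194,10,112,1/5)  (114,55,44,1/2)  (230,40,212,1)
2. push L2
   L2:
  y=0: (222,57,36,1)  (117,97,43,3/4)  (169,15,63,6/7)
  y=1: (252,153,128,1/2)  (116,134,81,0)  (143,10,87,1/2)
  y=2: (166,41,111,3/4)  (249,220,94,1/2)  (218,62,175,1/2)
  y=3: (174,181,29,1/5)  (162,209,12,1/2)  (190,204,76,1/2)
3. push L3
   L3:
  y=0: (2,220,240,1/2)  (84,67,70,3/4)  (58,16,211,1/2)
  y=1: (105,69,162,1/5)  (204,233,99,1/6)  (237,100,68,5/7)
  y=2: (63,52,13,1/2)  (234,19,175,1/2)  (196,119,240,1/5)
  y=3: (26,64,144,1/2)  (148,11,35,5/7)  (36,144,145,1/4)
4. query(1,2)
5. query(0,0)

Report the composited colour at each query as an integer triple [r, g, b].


query (1,2) [L1,L2,L3] — begin 0,0,0
+L1 (α=3/8) → [195/8, 285/8, 267/4]
+L2 (α=1/2) → [2187/16, 2045/16, 643/8]
+L3 (α=1/2) → [5931/32, 2349/32, 2043/16]
→ [185, 73, 128]

(0,0) stack=L1,L2,L3; from [0,0,0]:
after L1 α=1/2: [124, 39, 52]
after L2 α=1: [222, 57, 36]
after L3 α=1/2: [112, 277/2, 138]
= [112, 138, 138]


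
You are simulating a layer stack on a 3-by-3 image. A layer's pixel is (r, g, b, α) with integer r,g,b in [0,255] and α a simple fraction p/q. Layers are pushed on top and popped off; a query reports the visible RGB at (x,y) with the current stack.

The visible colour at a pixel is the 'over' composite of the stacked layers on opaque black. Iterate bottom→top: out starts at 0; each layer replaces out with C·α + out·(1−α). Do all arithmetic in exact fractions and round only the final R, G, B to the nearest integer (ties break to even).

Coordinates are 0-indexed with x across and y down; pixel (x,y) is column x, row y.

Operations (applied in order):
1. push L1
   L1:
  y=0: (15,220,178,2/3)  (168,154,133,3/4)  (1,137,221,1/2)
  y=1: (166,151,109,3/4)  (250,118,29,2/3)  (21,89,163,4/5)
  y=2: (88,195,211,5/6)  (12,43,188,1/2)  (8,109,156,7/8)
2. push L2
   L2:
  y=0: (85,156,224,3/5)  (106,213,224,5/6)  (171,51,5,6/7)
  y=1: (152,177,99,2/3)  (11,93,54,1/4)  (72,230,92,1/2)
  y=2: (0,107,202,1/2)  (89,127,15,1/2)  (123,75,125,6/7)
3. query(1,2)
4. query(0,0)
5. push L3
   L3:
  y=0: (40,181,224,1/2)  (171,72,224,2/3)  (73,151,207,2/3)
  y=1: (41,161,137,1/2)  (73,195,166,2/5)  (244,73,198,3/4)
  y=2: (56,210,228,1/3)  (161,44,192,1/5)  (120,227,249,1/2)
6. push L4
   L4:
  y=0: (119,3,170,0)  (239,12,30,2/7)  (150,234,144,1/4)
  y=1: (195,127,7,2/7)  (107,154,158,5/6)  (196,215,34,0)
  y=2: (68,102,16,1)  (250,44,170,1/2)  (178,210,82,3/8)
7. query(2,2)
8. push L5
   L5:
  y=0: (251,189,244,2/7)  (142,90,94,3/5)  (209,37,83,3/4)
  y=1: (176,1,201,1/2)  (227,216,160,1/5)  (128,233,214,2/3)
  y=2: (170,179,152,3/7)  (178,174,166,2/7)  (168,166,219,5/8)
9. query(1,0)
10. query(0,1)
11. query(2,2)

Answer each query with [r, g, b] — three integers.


(1,2) stack=L1,L2; from [0,0,0]:
after L1 α=1/2: [6, 43/2, 94]
after L2 α=1/2: [95/2, 297/4, 109/2]
= [48, 74, 54]

query (0,0) [L1,L2] — begin 0,0,0
L1 α=2/3: [10, 440/3, 356/3]
L2 α=3/5: [55, 2284/15, 2728/15]
→ [55, 152, 182]

query (2,2) [L1,L2,L3,L4] — begin 0,0,0
L1 α=7/8: [7, 763/8, 273/2]
L2 α=6/7: [745/7, 4363/56, 1773/14]
L3 α=1/2: [1585/14, 17075/112, 5259/28]
L4 α=3/8: [15401/112, 155935/896, 33183/224]
= [138, 174, 148]

at x=1,y=0 over L1,L2,L3,L4,L5:
after L1 α=3/4: [126, 231/2, 399/4]
after L2 α=5/6: [328/3, 787/4, 4879/24]
after L3 α=2/3: [1354/9, 1363/12, 15631/72]
after L4 α=2/7: [11072/63, 7103/84, 82475/504]
after L5 α=3/5: [48982/315, 18443/210, 153539/1260]
→ [155, 88, 122]

query (0,1) [L1,L2,L3,L4,L5] — begin 0,0,0
L1 α=3/4: [249/2, 453/4, 327/4]
L2 α=2/3: [857/6, 623/4, 373/4]
L3 α=1/2: [1103/12, 1267/8, 921/8]
L4 α=2/7: [10195/84, 8367/56, 4717/56]
L5 α=1/2: [24979/168, 8423/112, 15973/112]
rounded: [149, 75, 143]

at x=2,y=2 over L1,L2,L3,L4,L5:
L1 α=7/8: [7, 763/8, 273/2]
L2 α=6/7: [745/7, 4363/56, 1773/14]
L3 α=1/2: [1585/14, 17075/112, 5259/28]
L4 α=3/8: [15401/112, 155935/896, 33183/224]
L5 α=5/8: [140283/896, 1211485/7168, 344829/1792]
→ [157, 169, 192]
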